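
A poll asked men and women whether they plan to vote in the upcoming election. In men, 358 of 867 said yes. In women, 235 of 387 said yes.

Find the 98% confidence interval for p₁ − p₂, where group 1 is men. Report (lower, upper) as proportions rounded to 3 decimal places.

(-0.264, -0.125)

First, p̂₁ = 358/867 = 0.4129; p̂₂ = 235/387 = 0.6072.
The two standard errors are √(0.4129×0.5871/867) = 0.01672 and √(0.6072×0.3928/387) = 0.02483.
Because the samples are independent, SE_diff = √(0.01672² + 0.02483²) = 0.02993.
Using z* = 2.326 for 98%, ME = 2.326 × 0.02993 = 0.06962.
p̂₁ − p̂₂ = -0.1943; interval -0.1943 ± 0.06962 gives (-0.264, -0.125).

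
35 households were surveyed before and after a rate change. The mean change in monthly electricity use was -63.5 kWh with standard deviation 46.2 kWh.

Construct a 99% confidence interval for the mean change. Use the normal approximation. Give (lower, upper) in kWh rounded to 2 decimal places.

Paired design: SE = s_d/√n = 46.2/√35 = 7.8092.
z* = 2.576; margin of error = 2.576 × 7.8092 = 20.1165.
-63.5 ± 20.1165 → (-83.62, -43.38).

(-83.62, -43.38)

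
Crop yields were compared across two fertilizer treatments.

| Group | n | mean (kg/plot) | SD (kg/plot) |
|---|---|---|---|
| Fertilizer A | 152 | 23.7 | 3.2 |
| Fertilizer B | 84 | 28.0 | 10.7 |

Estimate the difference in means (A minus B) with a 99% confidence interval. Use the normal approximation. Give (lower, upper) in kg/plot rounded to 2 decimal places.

(-7.38, -1.22)

Per-group SEs: s₁/√n₁ = 3.2/√152 = 0.2596, s₂/√n₂ = 10.7/√84 = 1.1675.
Unpooled SE of the difference: √(0.06739216 + 1.36305625) = 1.1960.
Margin of error = z* · SE = 2.576 × 1.1960 = 3.0809.
x̄₁ − x̄₂ = 23.7 − 28.0 = -4.3000.
CI: -4.3000 ± 3.0809 = (-7.38, -1.22).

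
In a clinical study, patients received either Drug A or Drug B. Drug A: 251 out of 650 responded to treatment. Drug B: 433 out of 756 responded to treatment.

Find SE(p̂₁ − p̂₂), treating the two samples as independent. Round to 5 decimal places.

0.02624

First, p̂₁ = 251/650 = 0.3862; p̂₂ = 433/756 = 0.5728.
The two standard errors are √(0.3862×0.6138/650) = 0.01910 and √(0.5728×0.4272/756) = 0.01799.
Because the samples are independent, SE_diff = √(0.01910² + 0.01799²) = 0.02624.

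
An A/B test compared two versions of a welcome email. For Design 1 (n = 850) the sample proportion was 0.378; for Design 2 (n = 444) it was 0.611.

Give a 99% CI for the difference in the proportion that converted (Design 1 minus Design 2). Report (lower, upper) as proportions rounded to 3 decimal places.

(-0.306, -0.160)

The two standard errors are √(0.3780×0.6220/850) = 0.01663 and √(0.6110×0.3890/444) = 0.02314.
Because the samples are independent, SE_diff = √(0.01663² + 0.02314²) = 0.02850.
Using z* = 2.576 for 99%, ME = 2.576 × 0.02850 = 0.07342.
p̂₁ − p̂₂ = -0.2330; interval -0.2330 ± 0.07342 gives (-0.306, -0.160).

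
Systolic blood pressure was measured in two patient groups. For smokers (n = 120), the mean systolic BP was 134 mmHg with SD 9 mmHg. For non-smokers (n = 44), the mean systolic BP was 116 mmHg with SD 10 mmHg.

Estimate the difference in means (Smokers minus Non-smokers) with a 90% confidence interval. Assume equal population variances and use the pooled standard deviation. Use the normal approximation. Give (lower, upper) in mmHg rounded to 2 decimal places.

(15.31, 20.69)

s_p = √[((n₁−1)s₁² + (n₂−1)s₂²)/(n₁+n₂−2)] = √[(119·9² + 43·10²)/162] = 9.2759.
SE = 9.2759·√(1/120 + 1/44) = 1.6348.
With z* = 1.645, margin = 1.645 × 1.6348 = 2.6892.
x̄₁ − x̄₂ = 134 − 116 = 18.0000; interval 18.0000 ± 2.6892 = (15.31, 20.69).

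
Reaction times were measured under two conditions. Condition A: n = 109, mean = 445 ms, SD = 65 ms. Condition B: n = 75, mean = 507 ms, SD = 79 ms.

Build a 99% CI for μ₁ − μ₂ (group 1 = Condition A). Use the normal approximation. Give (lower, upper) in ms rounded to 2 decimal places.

(-90.45, -33.55)

SE₁ = s₁/√n₁ = 65/√109 = 6.2259; SE₂ = 79/√75 = 9.1221.
Independent samples, unequal variances: SE_diff = √(SE₁² + SE₂²) = √(38.76183081 + 83.21270841) = 11.0442.
z* = 2.576, so margin of error = 2.576 × 11.0442 = 28.4499.
Difference in means = 445 − 507 = -62.0000.
-62.0000 ± 28.4499 → (-90.45, -33.55).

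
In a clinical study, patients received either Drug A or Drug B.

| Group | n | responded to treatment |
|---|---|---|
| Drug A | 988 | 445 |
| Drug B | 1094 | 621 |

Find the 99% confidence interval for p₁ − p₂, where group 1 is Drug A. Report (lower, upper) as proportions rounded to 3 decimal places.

First, p̂₁ = 445/988 = 0.4504; p̂₂ = 621/1094 = 0.5676.
The two standard errors are √(0.4504×0.5496/988) = 0.01583 and √(0.5676×0.4324/1094) = 0.01498.
Because the samples are independent, SE_diff = √(0.01583² + 0.01498²) = 0.02179.
Using z* = 2.576 for 99%, ME = 2.576 × 0.02179 = 0.05613.
p̂₁ − p̂₂ = -0.1172; interval -0.1172 ± 0.05613 gives (-0.173, -0.061).

(-0.173, -0.061)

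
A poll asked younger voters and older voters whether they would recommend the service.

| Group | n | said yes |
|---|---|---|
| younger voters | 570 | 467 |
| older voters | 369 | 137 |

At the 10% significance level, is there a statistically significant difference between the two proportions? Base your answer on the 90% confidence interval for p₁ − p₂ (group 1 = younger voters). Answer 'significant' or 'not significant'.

Sample proportions: 467/570 = 0.8193, 137/369 = 0.3713.
Each SE is √(p̂(1−p̂)/n): √(0.8193·0.1807/570) = 0.01612 and √(0.3713·0.6287/369) = 0.02515.
SE(p̂₁ − p̂₂) = √(SE₁² + SE₂²) = √(0.0002598544 + 0.0006325225) = 0.02987, since the two samples are independent.
At 90% confidence z* = 1.645; margin = 1.645 × 0.02987 = 0.04914.
The difference is 0.8193 − 0.3713 = 0.4480, so the interval is 0.4480 ± 0.04914 = (0.39886, 0.49714).
The interval (0.39886, 0.49714) does not contain 0, so the difference is significant.

significant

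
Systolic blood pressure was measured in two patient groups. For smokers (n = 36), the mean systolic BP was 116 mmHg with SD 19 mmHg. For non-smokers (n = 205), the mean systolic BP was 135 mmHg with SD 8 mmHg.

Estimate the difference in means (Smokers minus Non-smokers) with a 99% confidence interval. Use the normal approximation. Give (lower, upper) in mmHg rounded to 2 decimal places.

(-27.28, -10.72)

Per-group SEs: s₁/√n₁ = 19/√36 = 3.1667, s₂/√n₂ = 8/√205 = 0.5587.
Unpooled SE of the difference: √(10.02798889 + 0.31214569) = 3.2156.
Margin of error = z* · SE = 2.576 × 3.2156 = 8.2834.
x̄₁ − x̄₂ = 116 − 135 = -19.0000.
CI: -19.0000 ± 8.2834 = (-27.28, -10.72).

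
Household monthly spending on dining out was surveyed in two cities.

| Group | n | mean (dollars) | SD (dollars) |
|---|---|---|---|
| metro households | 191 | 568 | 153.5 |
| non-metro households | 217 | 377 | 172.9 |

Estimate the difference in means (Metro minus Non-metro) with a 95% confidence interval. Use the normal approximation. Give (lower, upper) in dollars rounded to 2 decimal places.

(159.33, 222.67)

SE₁ = s₁/√n₁ = 153.5/√191 = 11.1069; SE₂ = 172.9/√217 = 11.7372.
Independent samples, unequal variances: SE_diff = √(SE₁² + SE₂²) = √(123.36322761 + 137.76186384) = 16.1594.
z* = 1.960, so margin of error = 1.960 × 16.1594 = 31.6724.
Difference in means = 568 − 377 = 191.0000.
191.0000 ± 31.6724 → (159.33, 222.67).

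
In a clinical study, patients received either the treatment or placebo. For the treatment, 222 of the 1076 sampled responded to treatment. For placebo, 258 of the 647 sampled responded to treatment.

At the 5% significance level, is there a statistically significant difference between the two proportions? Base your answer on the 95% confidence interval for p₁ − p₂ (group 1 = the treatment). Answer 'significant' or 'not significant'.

significant

p̂₁ = 222/1076 = 0.2063 and p̂₂ = 258/647 = 0.3988.
SE₁ = √(p̂₁(1−p̂₁)/n₁) = √(0.2063·0.7937/1076) = 0.01234; SE₂ = √(0.3988·0.6012/647) = 0.01925.
Independent samples: SE of the difference = √(SE₁² + SE₂²) = √(0.0001522756 + 0.0003705625) = 0.02287.
z* for 95% confidence is 1.960, so the margin of error is 1.960 × 0.02287 = 0.04483.
Point estimate p̂₁ − p̂₂ = 0.2063 − 0.3988 = -0.1925.
-0.1925 ± 0.04483 → (-0.23733, -0.14767).
The interval (-0.23733, -0.14767) does not contain 0, so the difference is significant.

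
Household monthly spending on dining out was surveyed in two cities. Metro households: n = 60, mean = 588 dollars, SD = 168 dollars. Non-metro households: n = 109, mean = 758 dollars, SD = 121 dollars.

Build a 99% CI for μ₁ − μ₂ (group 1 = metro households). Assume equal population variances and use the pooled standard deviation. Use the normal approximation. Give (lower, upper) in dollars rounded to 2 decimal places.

Pooled variance s_p² = [59·168² + 108·121²] / (60+109−2) = 19439.7844, so s_p = 139.4266.
SE_diff = s_p·√(1/n₁ + 1/n₂) = 139.4266·√(1/60 + 1/109) = 22.4130.
z* = 2.576; margin = 2.576 × 22.4130 = 57.7359.
Difference = 588 − 758 = -170.0000.
-170.0000 ± 57.7359 → (-227.74, -112.26).

(-227.74, -112.26)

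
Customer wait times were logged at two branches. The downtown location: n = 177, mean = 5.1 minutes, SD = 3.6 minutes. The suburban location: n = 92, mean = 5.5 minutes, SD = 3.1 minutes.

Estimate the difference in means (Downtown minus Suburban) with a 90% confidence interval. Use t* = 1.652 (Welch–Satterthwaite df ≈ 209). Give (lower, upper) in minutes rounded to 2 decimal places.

Per-group SEs: s₁/√n₁ = 3.6/√177 = 0.2706, s₂/√n₂ = 3.1/√92 = 0.3232.
Unpooled SE of the difference: √(0.07322436 + 0.10445824) = 0.4215.
Margin of error = t* · SE = 1.652 × 0.4215 = 0.6963.
x̄₁ − x̄₂ = 5.1 − 5.5 = -0.4000.
CI: -0.4000 ± 0.6963 = (-1.10, 0.30).

(-1.10, 0.30)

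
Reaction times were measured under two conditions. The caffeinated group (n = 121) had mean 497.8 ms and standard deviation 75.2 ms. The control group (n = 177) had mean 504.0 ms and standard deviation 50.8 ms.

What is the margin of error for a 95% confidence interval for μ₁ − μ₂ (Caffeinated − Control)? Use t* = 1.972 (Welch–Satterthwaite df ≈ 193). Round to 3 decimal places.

SE₁ = s₁/√n₁ = 75.2/√121 = 6.8364; SE₂ = 50.8/√177 = 3.8184.
Independent samples, unequal variances: SE_diff = √(SE₁² + SE₂²) = √(46.73636496 + 14.58017856) = 7.8305.
t* = 1.972, so margin of error = 1.972 × 7.8305 = 15.4417.

15.442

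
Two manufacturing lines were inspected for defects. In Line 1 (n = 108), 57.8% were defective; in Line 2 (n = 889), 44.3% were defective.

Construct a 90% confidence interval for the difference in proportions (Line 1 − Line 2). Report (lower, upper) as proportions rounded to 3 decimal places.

Each SE is √(p̂(1−p̂)/n): √(0.5780·0.4220/108) = 0.04752 and √(0.4430·0.5570/889) = 0.01666.
SE(p̂₁ − p̂₂) = √(SE₁² + SE₂²) = √(0.0022581504 + 0.0002775556) = 0.05036, since the two samples are independent.
At 90% confidence z* = 1.645; margin = 1.645 × 0.05036 = 0.08284.
The difference is 0.5780 − 0.4430 = 0.1350, so the interval is 0.1350 ± 0.08284 = (0.052, 0.218).

(0.052, 0.218)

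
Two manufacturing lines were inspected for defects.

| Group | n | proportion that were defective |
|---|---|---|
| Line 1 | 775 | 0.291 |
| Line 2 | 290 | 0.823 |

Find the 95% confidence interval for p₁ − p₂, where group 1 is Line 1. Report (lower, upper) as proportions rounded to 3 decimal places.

Each SE is √(p̂(1−p̂)/n): √(0.2910·0.7090/775) = 0.01632 and √(0.8230·0.1770/290) = 0.02241.
SE(p̂₁ − p̂₂) = √(SE₁² + SE₂²) = √(0.0002663424 + 0.0005022081) = 0.02772, since the two samples are independent.
At 95% confidence z* = 1.960; margin = 1.960 × 0.02772 = 0.05433.
The difference is 0.2910 − 0.8230 = -0.5320, so the interval is -0.5320 ± 0.05433 = (-0.586, -0.478).

(-0.586, -0.478)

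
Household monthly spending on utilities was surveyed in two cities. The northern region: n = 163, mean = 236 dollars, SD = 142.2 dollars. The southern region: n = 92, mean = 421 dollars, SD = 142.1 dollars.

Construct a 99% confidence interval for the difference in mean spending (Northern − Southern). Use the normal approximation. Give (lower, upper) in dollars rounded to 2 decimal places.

(-232.75, -137.25)

Standard errors of each mean: 142.2/√163 = 11.1380 and 142.1/√92 = 14.8149.
SE(x̄₁ − x̄₂) = √(11.1380² + 14.8149²) = 18.5347 for independent samples with unequal variances.
With z* = 2.576, the margin is 2.576 × 18.5347 = 47.7454.
x̄₁ − x̄₂ = 236 − 421 = -185.0000; the interval is -185.0000 ± 47.7454 = (-232.75, -137.25).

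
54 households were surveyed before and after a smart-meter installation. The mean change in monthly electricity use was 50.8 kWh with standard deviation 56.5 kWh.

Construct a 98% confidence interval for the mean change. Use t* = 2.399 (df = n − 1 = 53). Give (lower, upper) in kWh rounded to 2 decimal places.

(32.35, 69.25)

This is a matched-pairs design, so SE = s_d/√n = 56.5/√54 = 7.6887.
Margin = 2.399 × 7.6887 = 18.4452; the interval is 50.8 ± 18.4452 = (32.35, 69.25).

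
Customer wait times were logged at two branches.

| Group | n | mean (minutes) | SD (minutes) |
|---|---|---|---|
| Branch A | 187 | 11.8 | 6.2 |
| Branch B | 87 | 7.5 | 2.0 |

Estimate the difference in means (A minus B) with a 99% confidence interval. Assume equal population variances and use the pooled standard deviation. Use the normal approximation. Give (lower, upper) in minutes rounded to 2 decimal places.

Pooled variance s_p² = [186·6.2² + 86·2.0²] / (187+87−2) = 27.5509, so s_p = 5.2489.
SE_diff = s_p·√(1/n₁ + 1/n₂) = 5.2489·√(1/187 + 1/87) = 0.6812.
z* = 2.576; margin = 2.576 × 0.6812 = 1.7548.
Difference = 11.8 − 7.5 = 4.3000.
4.3000 ± 1.7548 → (2.55, 6.05).

(2.55, 6.05)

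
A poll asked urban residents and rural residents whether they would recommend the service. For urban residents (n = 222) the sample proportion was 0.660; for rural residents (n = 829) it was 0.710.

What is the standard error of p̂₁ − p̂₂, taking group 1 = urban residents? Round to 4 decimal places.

SE₁ = √(p̂₁(1−p̂₁)/n₁) = √(0.6600·0.3400/222) = 0.03179; SE₂ = √(0.7100·0.2900/829) = 0.01576.
Independent samples: SE of the difference = √(SE₁² + SE₂²) = √(0.0010106041 + 0.0002483776) = 0.03548.

0.0355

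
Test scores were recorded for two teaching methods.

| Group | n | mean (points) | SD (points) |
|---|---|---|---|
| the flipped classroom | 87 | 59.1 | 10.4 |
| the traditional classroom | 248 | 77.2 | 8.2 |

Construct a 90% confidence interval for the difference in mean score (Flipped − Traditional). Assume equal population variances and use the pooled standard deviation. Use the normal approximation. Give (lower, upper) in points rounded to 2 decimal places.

(-19.91, -16.29)

s_p = √[((n₁−1)s₁² + (n₂−1)s₂²)/(n₁+n₂−2)] = √[(86·10.4² + 247·8.2²)/333] = 8.8209.
SE = 8.8209·√(1/87 + 1/248) = 1.0991.
With z* = 1.645, margin = 1.645 × 1.0991 = 1.8080.
x̄₁ − x̄₂ = 59.1 − 77.2 = -18.1000; interval -18.1000 ± 1.8080 = (-19.91, -16.29).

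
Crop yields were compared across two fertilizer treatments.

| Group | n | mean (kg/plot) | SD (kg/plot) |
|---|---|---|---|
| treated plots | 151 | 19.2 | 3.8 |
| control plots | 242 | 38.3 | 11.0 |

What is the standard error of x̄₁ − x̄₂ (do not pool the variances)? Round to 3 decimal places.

SE₁ = s₁/√n₁ = 3.8/√151 = 0.3092; SE₂ = 11.0/√242 = 0.7071.
Independent samples, unequal variances: SE_diff = √(SE₁² + SE₂²) = √(0.09560464 + 0.49999041) = 0.7717.

0.772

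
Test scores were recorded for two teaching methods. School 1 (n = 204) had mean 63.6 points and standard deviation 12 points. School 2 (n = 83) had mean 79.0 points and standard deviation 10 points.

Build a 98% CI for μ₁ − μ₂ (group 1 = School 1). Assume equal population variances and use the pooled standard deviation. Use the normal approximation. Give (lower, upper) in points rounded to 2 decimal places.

s_p = √[((n₁−1)s₁² + (n₂−1)s₂²)/(n₁+n₂−2)] = √[(203·12² + 82·10²)/285] = 11.4604.
SE = 11.4604·√(1/204 + 1/83) = 1.4921.
With z* = 2.326, margin = 2.326 × 1.4921 = 3.4706.
x̄₁ − x̄₂ = 63.6 − 79.0 = -15.4000; interval -15.4000 ± 3.4706 = (-18.87, -11.93).

(-18.87, -11.93)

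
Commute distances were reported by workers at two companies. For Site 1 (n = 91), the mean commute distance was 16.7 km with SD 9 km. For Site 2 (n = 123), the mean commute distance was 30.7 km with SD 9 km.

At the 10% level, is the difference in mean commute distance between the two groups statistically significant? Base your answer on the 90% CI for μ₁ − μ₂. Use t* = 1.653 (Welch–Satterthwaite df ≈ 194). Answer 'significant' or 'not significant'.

significant

SE₁ = s₁/√n₁ = 9/√91 = 0.9435; SE₂ = 9/√123 = 0.8115.
Independent samples, unequal variances: SE_diff = √(SE₁² + SE₂²) = √(0.89019225 + 0.65853225) = 1.2445.
t* = 1.653, so margin of error = 1.653 × 1.2445 = 2.0572.
Difference in means = 16.7 − 30.7 = -14.0000.
-14.0000 ± 2.0572 → (-16.0572, -11.9428).
The interval (-16.0572, -11.9428) does not contain 0, so the difference is significant.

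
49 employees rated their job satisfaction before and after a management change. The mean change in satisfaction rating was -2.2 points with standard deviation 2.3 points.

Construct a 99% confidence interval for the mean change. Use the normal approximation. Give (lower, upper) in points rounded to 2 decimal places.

(-3.05, -1.35)

This is a matched-pairs design, so SE = s_d/√n = 2.3/√49 = 0.3286.
Margin = 2.576 × 0.3286 = 0.8465; the interval is -2.2 ± 0.8465 = (-3.05, -1.35).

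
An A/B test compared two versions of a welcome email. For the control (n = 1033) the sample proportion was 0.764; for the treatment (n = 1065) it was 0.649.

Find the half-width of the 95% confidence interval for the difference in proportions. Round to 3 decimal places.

0.039

Each SE is √(p̂(1−p̂)/n): √(0.7640·0.2360/1033) = 0.01321 and √(0.6490·0.3510/1065) = 0.01463.
SE(p̂₁ − p̂₂) = √(SE₁² + SE₂²) = √(0.0001745041 + 0.0002140369) = 0.01971, since the two samples are independent.
At 95% confidence z* = 1.960; margin = 1.960 × 0.01971 = 0.03863.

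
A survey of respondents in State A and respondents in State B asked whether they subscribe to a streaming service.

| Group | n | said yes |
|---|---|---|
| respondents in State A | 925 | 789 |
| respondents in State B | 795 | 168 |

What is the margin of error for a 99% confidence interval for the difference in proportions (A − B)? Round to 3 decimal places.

0.048

p̂₁ = 789/925 = 0.8530 and p̂₂ = 168/795 = 0.2113.
SE₁ = √(p̂₁(1−p̂₁)/n₁) = √(0.8530·0.1470/925) = 0.01164; SE₂ = √(0.2113·0.7887/795) = 0.01448.
Independent samples: SE of the difference = √(SE₁² + SE₂²) = √(0.0001354896 + 0.0002096704) = 0.01858.
z* for 99% confidence is 2.576, so the margin of error is 2.576 × 0.01858 = 0.04786.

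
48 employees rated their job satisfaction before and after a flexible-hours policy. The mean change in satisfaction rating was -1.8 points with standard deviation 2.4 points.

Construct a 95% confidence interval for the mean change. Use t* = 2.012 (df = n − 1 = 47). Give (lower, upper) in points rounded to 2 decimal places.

This is a matched-pairs design, so SE = s_d/√n = 2.4/√48 = 0.3464.
Margin = 2.012 × 0.3464 = 0.6970; the interval is -1.8 ± 0.6970 = (-2.50, -1.10).

(-2.50, -1.10)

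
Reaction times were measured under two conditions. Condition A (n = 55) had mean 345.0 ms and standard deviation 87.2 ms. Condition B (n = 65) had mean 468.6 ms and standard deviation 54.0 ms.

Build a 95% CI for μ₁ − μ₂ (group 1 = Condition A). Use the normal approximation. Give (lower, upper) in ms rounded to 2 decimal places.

(-150.12, -97.08)

Standard errors of each mean: 87.2/√55 = 11.7580 and 54.0/√65 = 6.6979.
SE(x̄₁ − x̄₂) = √(11.7580² + 6.6979²) = 13.5319 for independent samples with unequal variances.
With z* = 1.960, the margin is 1.960 × 13.5319 = 26.5225.
x̄₁ − x̄₂ = 345.0 − 468.6 = -123.6000; the interval is -123.6000 ± 26.5225 = (-150.12, -97.08).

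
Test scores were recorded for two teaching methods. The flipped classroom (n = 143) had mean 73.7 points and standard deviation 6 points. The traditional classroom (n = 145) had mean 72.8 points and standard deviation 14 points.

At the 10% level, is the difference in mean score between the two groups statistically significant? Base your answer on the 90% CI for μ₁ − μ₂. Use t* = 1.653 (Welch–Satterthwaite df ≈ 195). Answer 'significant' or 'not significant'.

not significant

Per-group SEs: s₁/√n₁ = 6/√143 = 0.5017, s₂/√n₂ = 14/√145 = 1.1626.
Unpooled SE of the difference: √(0.25170289 + 1.35163876) = 1.2662.
Margin of error = t* · SE = 1.653 × 1.2662 = 2.0930.
x̄₁ − x̄₂ = 73.7 − 72.8 = 0.9000.
CI: 0.9000 ± 2.0930 = (-1.1930, 2.9930).
The interval (-1.1930, 2.9930) contains 0, so the difference is not significant.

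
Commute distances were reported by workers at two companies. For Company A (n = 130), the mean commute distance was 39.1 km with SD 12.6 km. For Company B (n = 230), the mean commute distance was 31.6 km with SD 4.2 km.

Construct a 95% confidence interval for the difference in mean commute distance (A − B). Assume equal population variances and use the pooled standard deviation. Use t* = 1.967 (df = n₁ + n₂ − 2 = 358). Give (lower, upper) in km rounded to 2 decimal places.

(5.71, 9.29)

s_p = √[((n₁−1)s₁² + (n₂−1)s₂²)/(n₁+n₂−2)] = √[(129·12.6² + 229·4.2²)/358] = 8.2759.
SE = 8.2759·√(1/130 + 1/230) = 0.9081.
With t* = 1.967, margin = 1.967 × 0.9081 = 1.7862.
x̄₁ − x̄₂ = 39.1 − 31.6 = 7.5000; interval 7.5000 ± 1.7862 = (5.71, 9.29).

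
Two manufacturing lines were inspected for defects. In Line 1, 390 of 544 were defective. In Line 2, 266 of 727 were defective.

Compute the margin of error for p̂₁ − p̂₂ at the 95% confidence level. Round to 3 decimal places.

p̂₁ = 390/544 = 0.7169 and p̂₂ = 266/727 = 0.3659.
SE₁ = √(p̂₁(1−p̂₁)/n₁) = √(0.7169·0.2831/544) = 0.01932; SE₂ = √(0.3659·0.6341/727) = 0.01786.
Independent samples: SE of the difference = √(SE₁² + SE₂²) = √(0.0003732624 + 0.0003189796) = 0.02631.
z* for 95% confidence is 1.960, so the margin of error is 1.960 × 0.02631 = 0.05157.

0.052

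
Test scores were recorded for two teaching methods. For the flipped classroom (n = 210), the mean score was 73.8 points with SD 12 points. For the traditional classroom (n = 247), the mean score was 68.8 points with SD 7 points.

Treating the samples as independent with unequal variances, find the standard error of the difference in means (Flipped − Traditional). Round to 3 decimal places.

0.940

Per-group SEs: s₁/√n₁ = 12/√210 = 0.8281, s₂/√n₂ = 7/√247 = 0.4454.
Unpooled SE of the difference: √(0.68574961 + 0.19838116) = 0.9403.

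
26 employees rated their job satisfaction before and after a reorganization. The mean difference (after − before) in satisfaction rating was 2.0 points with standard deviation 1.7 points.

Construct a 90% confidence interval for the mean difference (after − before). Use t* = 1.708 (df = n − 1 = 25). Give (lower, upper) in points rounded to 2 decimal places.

(1.43, 2.57)

Paired design: SE = s_d/√n = 1.7/√26 = 0.3334.
t* = 1.708; margin of error = 1.708 × 0.3334 = 0.5694.
2.0 ± 0.5694 → (1.43, 2.57).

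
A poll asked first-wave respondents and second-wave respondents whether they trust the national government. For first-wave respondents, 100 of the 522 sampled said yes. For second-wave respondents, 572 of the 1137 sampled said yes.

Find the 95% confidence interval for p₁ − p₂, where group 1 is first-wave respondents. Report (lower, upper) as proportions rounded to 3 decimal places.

p̂₁ = 100/522 = 0.1916 and p̂₂ = 572/1137 = 0.5031.
SE₁ = √(p̂₁(1−p̂₁)/n₁) = √(0.1916·0.8084/522) = 0.01723; SE₂ = √(0.5031·0.4969/1137) = 0.01483.
Independent samples: SE of the difference = √(SE₁² + SE₂²) = √(0.0002968729 + 0.0002199289) = 0.02273.
z* for 95% confidence is 1.960, so the margin of error is 1.960 × 0.02273 = 0.04455.
Point estimate p̂₁ − p̂₂ = 0.1916 − 0.5031 = -0.3115.
-0.3115 ± 0.04455 → (-0.356, -0.267).

(-0.356, -0.267)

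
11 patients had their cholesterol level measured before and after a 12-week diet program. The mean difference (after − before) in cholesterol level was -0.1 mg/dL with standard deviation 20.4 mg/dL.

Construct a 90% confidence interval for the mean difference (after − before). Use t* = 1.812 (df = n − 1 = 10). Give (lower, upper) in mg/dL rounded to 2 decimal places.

This is a matched-pairs design, so SE = s_d/√n = 20.4/√11 = 6.1508.
Margin = 1.812 × 6.1508 = 11.1452; the interval is -0.1 ± 11.1452 = (-11.25, 11.05).

(-11.25, 11.05)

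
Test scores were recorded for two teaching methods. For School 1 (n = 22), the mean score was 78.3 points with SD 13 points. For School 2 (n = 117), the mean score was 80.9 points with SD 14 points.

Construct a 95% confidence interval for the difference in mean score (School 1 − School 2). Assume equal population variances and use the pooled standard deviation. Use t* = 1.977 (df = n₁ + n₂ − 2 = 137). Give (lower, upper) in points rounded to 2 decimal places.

(-8.96, 3.76)

s_p = √[((n₁−1)s₁² + (n₂−1)s₂²)/(n₁+n₂−2)] = √[(21·13² + 116·14²)/137] = 13.8514.
SE = 13.8514·√(1/22 + 1/117) = 3.2188.
With t* = 1.977, margin = 1.977 × 3.2188 = 6.3636.
x̄₁ − x̄₂ = 78.3 − 80.9 = -2.6000; interval -2.6000 ± 6.3636 = (-8.96, 3.76).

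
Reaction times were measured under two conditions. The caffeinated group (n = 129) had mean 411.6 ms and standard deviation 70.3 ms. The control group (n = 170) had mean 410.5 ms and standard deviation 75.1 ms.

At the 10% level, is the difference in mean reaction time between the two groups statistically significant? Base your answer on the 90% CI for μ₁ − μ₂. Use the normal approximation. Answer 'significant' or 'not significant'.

not significant

Per-group SEs: s₁/√n₁ = 70.3/√129 = 6.1896, s₂/√n₂ = 75.1/√170 = 5.7599.
Unpooled SE of the difference: √(38.31114816 + 33.17644801) = 8.4550.
Margin of error = z* · SE = 1.645 × 8.4550 = 13.9085.
x̄₁ − x̄₂ = 411.6 − 410.5 = 1.1000.
CI: 1.1000 ± 13.9085 = (-12.8085, 15.0085).
The interval (-12.8085, 15.0085) contains 0, so the difference is not significant.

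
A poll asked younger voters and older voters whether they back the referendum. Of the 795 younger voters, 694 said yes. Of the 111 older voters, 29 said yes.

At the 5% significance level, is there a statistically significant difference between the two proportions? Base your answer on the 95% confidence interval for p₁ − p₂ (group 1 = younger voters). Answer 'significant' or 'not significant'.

significant

Sample proportions: 694/795 = 0.8730, 29/111 = 0.2613.
Each SE is √(p̂(1−p̂)/n): √(0.8730·0.1270/795) = 0.01181 and √(0.2613·0.7387/111) = 0.04170.
SE(p̂₁ − p̂₂) = √(SE₁² + SE₂²) = √(0.0001394761 + 0.00173889) = 0.04334, since the two samples are independent.
At 95% confidence z* = 1.960; margin = 1.960 × 0.04334 = 0.08495.
The difference is 0.8730 − 0.2613 = 0.6117, so the interval is 0.6117 ± 0.08495 = (0.52675, 0.69665).
The interval (0.52675, 0.69665) does not contain 0, so the difference is significant.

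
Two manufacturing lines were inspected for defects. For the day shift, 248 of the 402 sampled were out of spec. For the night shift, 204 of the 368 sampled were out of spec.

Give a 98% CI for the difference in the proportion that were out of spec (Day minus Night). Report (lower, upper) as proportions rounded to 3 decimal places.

(-0.020, 0.145)

p̂₁ = 248/402 = 0.6169 and p̂₂ = 204/368 = 0.5543.
SE₁ = √(p̂₁(1−p̂₁)/n₁) = √(0.6169·0.3831/402) = 0.02425; SE₂ = √(0.5543·0.4457/368) = 0.02591.
Independent samples: SE of the difference = √(SE₁² + SE₂²) = √(0.0005880625 + 0.0006713281) = 0.03549.
z* for 98% confidence is 2.326, so the margin of error is 2.326 × 0.03549 = 0.08255.
Point estimate p̂₁ − p̂₂ = 0.6169 − 0.5543 = 0.0626.
0.0626 ± 0.08255 → (-0.020, 0.145).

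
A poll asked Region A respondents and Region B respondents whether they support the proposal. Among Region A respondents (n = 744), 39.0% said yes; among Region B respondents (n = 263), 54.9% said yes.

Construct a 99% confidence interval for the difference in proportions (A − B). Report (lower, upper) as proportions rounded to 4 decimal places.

Each SE is √(p̂(1−p̂)/n): √(0.3900·0.6100/744) = 0.01788 and √(0.5490·0.4510/263) = 0.03068.
SE(p̂₁ − p̂₂) = √(SE₁² + SE₂²) = √(0.0003196944 + 0.0009412624) = 0.03551, since the two samples are independent.
At 99% confidence z* = 2.576; margin = 2.576 × 0.03551 = 0.09147.
The difference is 0.3900 − 0.5490 = -0.1590, so the interval is -0.1590 ± 0.09147 = (-0.2505, -0.0675).

(-0.2505, -0.0675)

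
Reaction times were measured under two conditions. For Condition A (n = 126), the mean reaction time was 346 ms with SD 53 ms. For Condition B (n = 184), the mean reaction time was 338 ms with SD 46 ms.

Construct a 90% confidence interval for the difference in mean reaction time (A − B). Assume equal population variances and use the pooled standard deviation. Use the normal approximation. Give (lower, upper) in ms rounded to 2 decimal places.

(-1.31, 17.31)

s_p = √[((n₁−1)s₁² + (n₂−1)s₂²)/(n₁+n₂−2)] = √[(125·53² + 183·46²)/308] = 48.9617.
SE = 48.9617·√(1/126 + 1/184) = 5.6617.
With z* = 1.645, margin = 1.645 × 5.6617 = 9.3135.
x̄₁ − x̄₂ = 346 − 338 = 8.0000; interval 8.0000 ± 9.3135 = (-1.31, 17.31).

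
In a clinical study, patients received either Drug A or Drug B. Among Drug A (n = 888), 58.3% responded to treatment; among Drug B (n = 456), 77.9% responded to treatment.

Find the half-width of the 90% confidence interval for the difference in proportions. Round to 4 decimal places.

SE₁ = √(p̂₁(1−p̂₁)/n₁) = √(0.5830·0.4170/888) = 0.01655; SE₂ = √(0.7790·0.2210/456) = 0.01943.
Independent samples: SE of the difference = √(SE₁² + SE₂²) = √(0.0002739025 + 0.0003775249) = 0.02552.
z* for 90% confidence is 1.645, so the margin of error is 1.645 × 0.02552 = 0.04198.

0.0420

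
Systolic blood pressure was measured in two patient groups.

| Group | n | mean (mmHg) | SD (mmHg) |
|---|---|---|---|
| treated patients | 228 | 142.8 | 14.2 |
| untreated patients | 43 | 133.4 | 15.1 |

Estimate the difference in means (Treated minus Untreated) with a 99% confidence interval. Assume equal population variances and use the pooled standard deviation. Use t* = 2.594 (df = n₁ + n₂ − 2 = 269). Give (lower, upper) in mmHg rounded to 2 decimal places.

s_p = √[((n₁−1)s₁² + (n₂−1)s₂²)/(n₁+n₂−2)] = √[(227·14.2² + 42·15.1²)/269] = 14.3442.
SE = 14.3442·√(1/228 + 1/43) = 2.3848.
With t* = 2.594, margin = 2.594 × 2.3848 = 6.1862.
x̄₁ − x̄₂ = 142.8 − 133.4 = 9.4000; interval 9.4000 ± 6.1862 = (3.21, 15.59).

(3.21, 15.59)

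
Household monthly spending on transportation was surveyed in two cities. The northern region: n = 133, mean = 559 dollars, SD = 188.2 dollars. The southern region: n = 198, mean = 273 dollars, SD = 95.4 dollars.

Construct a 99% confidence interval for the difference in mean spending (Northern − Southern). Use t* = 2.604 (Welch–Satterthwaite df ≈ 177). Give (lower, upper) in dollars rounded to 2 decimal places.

SE₁ = s₁/√n₁ = 188.2/√133 = 16.3190; SE₂ = 95.4/√198 = 6.7798.
Independent samples, unequal variances: SE_diff = √(SE₁² + SE₂²) = √(266.309761 + 45.96568804) = 17.6713.
t* = 2.604, so margin of error = 2.604 × 17.6713 = 46.0161.
Difference in means = 559 − 273 = 286.0000.
286.0000 ± 46.0161 → (239.98, 332.02).

(239.98, 332.02)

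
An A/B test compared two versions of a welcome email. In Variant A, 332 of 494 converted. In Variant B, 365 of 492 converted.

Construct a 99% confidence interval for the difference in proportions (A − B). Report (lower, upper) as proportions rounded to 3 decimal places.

p̂₁ = 332/494 = 0.6721 and p̂₂ = 365/492 = 0.7419.
SE₁ = √(p̂₁(1−p̂₁)/n₁) = √(0.6721·0.3279/494) = 0.02112; SE₂ = √(0.7419·0.2581/492) = 0.01973.
Independent samples: SE of the difference = √(SE₁² + SE₂²) = √(0.0004460544 + 0.0003892729) = 0.02890.
z* for 99% confidence is 2.576, so the margin of error is 2.576 × 0.02890 = 0.07445.
Point estimate p̂₁ − p̂₂ = 0.6721 − 0.7419 = -0.0698.
-0.0698 ± 0.07445 → (-0.144, 0.005).

(-0.144, 0.005)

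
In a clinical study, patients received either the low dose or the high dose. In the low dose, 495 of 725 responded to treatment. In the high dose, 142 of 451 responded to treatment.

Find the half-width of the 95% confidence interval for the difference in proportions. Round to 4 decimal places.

0.0546

First, p̂₁ = 495/725 = 0.6828; p̂₂ = 142/451 = 0.3149.
The two standard errors are √(0.6828×0.3172/725) = 0.01728 and √(0.3149×0.6851/451) = 0.02187.
Because the samples are independent, SE_diff = √(0.01728² + 0.02187²) = 0.02787.
Using z* = 1.960 for 95%, ME = 1.960 × 0.02787 = 0.05463.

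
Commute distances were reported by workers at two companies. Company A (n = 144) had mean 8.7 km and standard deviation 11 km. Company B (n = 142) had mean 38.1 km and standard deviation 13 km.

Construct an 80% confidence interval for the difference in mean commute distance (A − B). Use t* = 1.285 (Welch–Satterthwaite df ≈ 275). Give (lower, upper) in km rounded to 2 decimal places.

Standard errors of each mean: 11/√144 = 0.9167 and 13/√142 = 1.0909.
SE(x̄₁ − x̄₂) = √(0.9167² + 1.0909²) = 1.4249 for independent samples with unequal variances.
With t* = 1.285, the margin is 1.285 × 1.4249 = 1.8310.
x̄₁ − x̄₂ = 8.7 − 38.1 = -29.4000; the interval is -29.4000 ± 1.8310 = (-31.23, -27.57).

(-31.23, -27.57)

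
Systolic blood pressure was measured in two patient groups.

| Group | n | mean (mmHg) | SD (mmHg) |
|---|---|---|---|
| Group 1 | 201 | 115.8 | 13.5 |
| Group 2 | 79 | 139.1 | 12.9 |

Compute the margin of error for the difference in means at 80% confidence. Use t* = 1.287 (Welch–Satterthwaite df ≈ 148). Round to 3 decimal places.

Per-group SEs: s₁/√n₁ = 13.5/√201 = 0.9522, s₂/√n₂ = 12.9/√79 = 1.4514.
Unpooled SE of the difference: √(0.90668484 + 2.10656196) = 1.7359.
Margin of error = t* · SE = 1.287 × 1.7359 = 2.2341.

2.234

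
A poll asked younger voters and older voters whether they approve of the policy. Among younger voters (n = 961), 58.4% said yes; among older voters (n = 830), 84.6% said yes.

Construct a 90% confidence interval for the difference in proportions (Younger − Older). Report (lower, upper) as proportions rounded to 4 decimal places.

The two standard errors are √(0.5840×0.4160/961) = 0.01590 and √(0.8460×0.1540/830) = 0.01253.
Because the samples are independent, SE_diff = √(0.01590² + 0.01253²) = 0.02024.
Using z* = 1.645 for 90%, ME = 1.645 × 0.02024 = 0.03329.
p̂₁ − p̂₂ = -0.2620; interval -0.2620 ± 0.03329 gives (-0.2953, -0.2287).

(-0.2953, -0.2287)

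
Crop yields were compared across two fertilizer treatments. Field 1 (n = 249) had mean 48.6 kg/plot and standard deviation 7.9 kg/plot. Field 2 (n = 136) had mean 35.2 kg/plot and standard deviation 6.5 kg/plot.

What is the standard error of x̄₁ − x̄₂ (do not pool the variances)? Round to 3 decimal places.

0.749

Standard errors of each mean: 7.9/√249 = 0.5006 and 6.5/√136 = 0.5574.
SE(x̄₁ − x̄₂) = √(0.5006² + 0.5574²) = 0.7492 for independent samples with unequal variances.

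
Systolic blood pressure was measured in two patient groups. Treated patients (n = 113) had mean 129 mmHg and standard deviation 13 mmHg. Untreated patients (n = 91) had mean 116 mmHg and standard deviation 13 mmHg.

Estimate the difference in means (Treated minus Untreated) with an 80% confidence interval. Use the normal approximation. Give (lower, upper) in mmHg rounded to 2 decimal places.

(10.65, 15.35)

SE₁ = s₁/√n₁ = 13/√113 = 1.2229; SE₂ = 13/√91 = 1.3628.
Independent samples, unequal variances: SE_diff = √(SE₁² + SE₂²) = √(1.49548441 + 1.85722384) = 1.8310.
z* = 1.282, so margin of error = 1.282 × 1.8310 = 2.3473.
Difference in means = 129 − 116 = 13.0000.
13.0000 ± 2.3473 → (10.65, 15.35).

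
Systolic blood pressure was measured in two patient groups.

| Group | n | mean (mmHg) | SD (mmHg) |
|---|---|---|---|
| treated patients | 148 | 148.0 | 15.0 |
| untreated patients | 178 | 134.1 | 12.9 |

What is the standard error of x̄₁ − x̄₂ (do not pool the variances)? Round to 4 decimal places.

Per-group SEs: s₁/√n₁ = 15.0/√148 = 1.2330, s₂/√n₂ = 12.9/√178 = 0.9669.
Unpooled SE of the difference: √(1.520289 + 0.93489561) = 1.5669.

1.5669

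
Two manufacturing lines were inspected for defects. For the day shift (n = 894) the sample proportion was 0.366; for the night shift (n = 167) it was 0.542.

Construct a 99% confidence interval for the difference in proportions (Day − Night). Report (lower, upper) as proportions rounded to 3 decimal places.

The two standard errors are √(0.3660×0.6340/894) = 0.01611 and √(0.5420×0.4580/167) = 0.03855.
Because the samples are independent, SE_diff = √(0.01611² + 0.03855²) = 0.04178.
Using z* = 2.576 for 99%, ME = 2.576 × 0.04178 = 0.10763.
p̂₁ − p̂₂ = -0.1760; interval -0.1760 ± 0.10763 gives (-0.284, -0.068).

(-0.284, -0.068)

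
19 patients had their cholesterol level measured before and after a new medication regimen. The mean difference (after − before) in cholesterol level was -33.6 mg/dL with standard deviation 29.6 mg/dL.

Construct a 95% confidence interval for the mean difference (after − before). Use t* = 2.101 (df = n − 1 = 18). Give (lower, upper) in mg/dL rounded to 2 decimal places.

Paired design: SE = s_d/√n = 29.6/√19 = 6.7907.
t* = 2.101; margin of error = 2.101 × 6.7907 = 14.2673.
-33.6 ± 14.2673 → (-47.87, -19.33).

(-47.87, -19.33)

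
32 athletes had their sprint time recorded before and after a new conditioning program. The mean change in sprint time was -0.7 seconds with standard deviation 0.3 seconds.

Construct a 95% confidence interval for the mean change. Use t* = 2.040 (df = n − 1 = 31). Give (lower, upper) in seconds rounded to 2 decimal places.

(-0.81, -0.59)

Paired design: SE = s_d/√n = 0.3/√32 = 0.0530.
t* = 2.040; margin of error = 2.040 × 0.0530 = 0.1081.
-0.7 ± 0.1081 → (-0.81, -0.59).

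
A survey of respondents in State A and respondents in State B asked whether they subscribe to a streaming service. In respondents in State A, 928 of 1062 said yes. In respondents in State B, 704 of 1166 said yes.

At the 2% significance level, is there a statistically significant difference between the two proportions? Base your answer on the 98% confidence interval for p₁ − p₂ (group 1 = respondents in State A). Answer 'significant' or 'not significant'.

significant

Sample proportions: 928/1062 = 0.8738, 704/1166 = 0.6038.
Each SE is √(p̂(1−p̂)/n): √(0.8738·0.1262/1062) = 0.01019 and √(0.6038·0.3962/1166) = 0.01432.
SE(p̂₁ − p̂₂) = √(SE₁² + SE₂²) = √(0.0001038361 + 0.0002050624) = 0.01758, since the two samples are independent.
At 98% confidence z* = 2.326; margin = 2.326 × 0.01758 = 0.04089.
The difference is 0.8738 − 0.6038 = 0.2700, so the interval is 0.2700 ± 0.04089 = (0.22911, 0.31089).
The interval (0.22911, 0.31089) does not contain 0, so the difference is significant.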